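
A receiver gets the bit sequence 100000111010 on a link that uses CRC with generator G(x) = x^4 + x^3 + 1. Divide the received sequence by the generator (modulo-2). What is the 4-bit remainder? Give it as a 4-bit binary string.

0101

Modulo-2 division of 100000111010 by 11001:
  pos 0: 10000 XOR 11001 = 01001
  pos 1: 10010 XOR 11001 = 01011
  pos 2: 10111 XOR 11001 = 01110
  pos 3: 11101 XOR 11001 = 00100
  pos 5: 10010 XOR 11001 = 01011
  pos 6: 10111 XOR 11001 = 01110
  pos 7: 11100 XOR 11001 = 00101
Remainder = 0101 (nonzero — an error is detected).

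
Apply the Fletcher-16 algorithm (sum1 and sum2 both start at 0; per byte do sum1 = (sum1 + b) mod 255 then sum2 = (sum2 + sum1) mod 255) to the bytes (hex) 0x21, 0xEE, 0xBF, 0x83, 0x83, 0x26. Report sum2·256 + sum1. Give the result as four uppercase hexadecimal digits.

Running sums (mod 255):
  after byte 0 (0x21): sum1=33, sum2=33
  after byte 1 (0xEE): sum1=16, sum2=49
  after byte 2 (0xBF): sum1=207, sum2=1
  after byte 3 (0x83): sum1=83, sum2=84
  after byte 4 (0x83): sum1=214, sum2=43
  after byte 5 (0x26): sum1=252, sum2=40
Checksum = sum2·256 + sum1 = 40·256 + 252 = 10492 = 0x28FC.

28FC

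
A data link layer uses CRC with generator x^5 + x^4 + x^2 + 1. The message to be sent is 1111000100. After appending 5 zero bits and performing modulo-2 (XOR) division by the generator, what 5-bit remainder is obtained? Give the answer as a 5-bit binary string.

Append 5 zeros: 111100010000000. Divide by 110101 (XOR where the leading bit is 1):
  pos 0: 111100 XOR 110101 = 001001
  pos 2: 100101 XOR 110101 = 010000
  pos 3: 100000 XOR 110101 = 010101
  pos 4: 101010 XOR 110101 = 011111
  pos 5: 111110 XOR 110101 = 001011
  pos 7: 101100 XOR 110101 = 011001
  pos 8: 110010 XOR 110101 = 000111
Remainder (last 5 bits) = 01110. This is the CRC / FCS.

01110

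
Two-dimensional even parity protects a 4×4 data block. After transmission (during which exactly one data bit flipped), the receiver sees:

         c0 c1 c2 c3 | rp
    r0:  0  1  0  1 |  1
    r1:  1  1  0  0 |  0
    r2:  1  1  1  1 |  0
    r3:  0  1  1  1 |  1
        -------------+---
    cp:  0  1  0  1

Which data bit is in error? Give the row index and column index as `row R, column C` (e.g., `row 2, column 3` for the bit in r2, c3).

row 0, column 1

Recompute each row's even parity and compare to rp:
  r0: data parity 0, sent rp 1 → mismatch
  r1: data parity 0, sent rp 0 → ok
  r2: data parity 0, sent rp 0 → ok
  r3: data parity 1, sent rp 1 → ok
Recompute each column's even parity and compare to cp:
  c0: data parity 0, sent cp 0 → ok
  c1: data parity 0, sent cp 1 → mismatch
  c2: data parity 0, sent cp 0 → ok
  c3: data parity 1, sent cp 1 → ok
Exactly one row (r0) and one column (c1) fail → the flipped bit is at their intersection.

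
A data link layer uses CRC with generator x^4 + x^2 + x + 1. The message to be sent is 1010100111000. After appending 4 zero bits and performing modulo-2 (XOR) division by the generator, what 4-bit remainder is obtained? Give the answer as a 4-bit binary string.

Append 4 zeros: 10101001110000000. Divide by 10111 (XOR where the leading bit is 1):
  pos 0: 10101 XOR 10111 = 00010
  pos 3: 10001 XOR 10111 = 00110
  pos 5: 11011 XOR 10111 = 01100
  pos 6: 11000 XOR 10111 = 01111
  pos 7: 11110 XOR 10111 = 01001
  pos 8: 10010 XOR 10111 = 00101
  pos 10: 10100 XOR 10111 = 00011
Remainder (last 4 bits) = 1100. This is the CRC / FCS.

1100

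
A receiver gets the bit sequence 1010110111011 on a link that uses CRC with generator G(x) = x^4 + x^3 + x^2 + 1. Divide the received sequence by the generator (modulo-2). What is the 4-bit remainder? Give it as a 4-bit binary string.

Modulo-2 division of 1010110111011 by 11101:
  pos 0: 10101 XOR 11101 = 01000
  pos 1: 10001 XOR 11101 = 01100
  pos 2: 11000 XOR 11101 = 00101
  pos 4: 10111 XOR 11101 = 01010
  pos 5: 10101 XOR 11101 = 01000
  pos 6: 10000 XOR 11101 = 01101
  pos 7: 11011 XOR 11101 = 00110
Remainder = 1101 (nonzero — an error is detected).

1101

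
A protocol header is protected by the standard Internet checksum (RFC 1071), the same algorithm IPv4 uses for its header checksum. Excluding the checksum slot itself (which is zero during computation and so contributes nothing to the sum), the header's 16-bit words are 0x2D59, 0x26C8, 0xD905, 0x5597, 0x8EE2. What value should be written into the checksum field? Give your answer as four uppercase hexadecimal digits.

One's-complement addition (fold any carry out of bit 15 back into bit 0):
  0x2D59 + 0x26C8 = 0x05421
  0x5421 + 0xD905 = 0x12D26 → wrap carry → 0x2D27
  0x2D27 + 0x5597 = 0x082BE
  0x82BE + 0x8EE2 = 0x111A0 → wrap carry → 0x11A1
One's-complement sum = 0x11A1.
Checksum = ~0x11A1 & 0xFFFF = 0xEE5E.

EE5E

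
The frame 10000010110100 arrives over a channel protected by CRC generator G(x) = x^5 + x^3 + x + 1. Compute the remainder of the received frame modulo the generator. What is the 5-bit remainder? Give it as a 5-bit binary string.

Modulo-2 division of 10000010110100 by 101011:
  pos 0: 100000 XOR 101011 = 001011
  pos 2: 101110 XOR 101011 = 000101
  pos 5: 101110 XOR 101011 = 000101
  pos 8: 101100 XOR 101011 = 000111
Remainder = 00111 (nonzero — an error is detected).

00111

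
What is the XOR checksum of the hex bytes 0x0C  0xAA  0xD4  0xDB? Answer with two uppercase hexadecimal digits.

A9

XOR the bytes together:
  start with 0x0C
  0x0C ⊕ 0xAA = 0xA6
  0xA6 ⊕ 0xD4 = 0x72
  0x72 ⊕ 0xDB = 0xA9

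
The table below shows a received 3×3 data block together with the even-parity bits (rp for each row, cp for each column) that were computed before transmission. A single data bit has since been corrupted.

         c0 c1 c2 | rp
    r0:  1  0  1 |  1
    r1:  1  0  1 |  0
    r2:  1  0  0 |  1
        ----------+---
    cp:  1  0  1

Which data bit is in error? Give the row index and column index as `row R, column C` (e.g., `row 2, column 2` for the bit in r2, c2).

Recompute each row's even parity and compare to rp:
  r0: data parity 0, sent rp 1 → mismatch
  r1: data parity 0, sent rp 0 → ok
  r2: data parity 1, sent rp 1 → ok
Recompute each column's even parity and compare to cp:
  c0: data parity 1, sent cp 1 → ok
  c1: data parity 0, sent cp 0 → ok
  c2: data parity 0, sent cp 1 → mismatch
Exactly one row (r0) and one column (c2) fail → the flipped bit is at their intersection.

row 0, column 2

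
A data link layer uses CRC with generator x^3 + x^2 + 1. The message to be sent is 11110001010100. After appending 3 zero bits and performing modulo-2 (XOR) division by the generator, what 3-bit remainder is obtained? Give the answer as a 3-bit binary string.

Append 3 zeros: 11110001010100000. Divide by 1101 (XOR where the leading bit is 1):
  pos 0: 1111 XOR 1101 = 0010
  pos 2: 1000 XOR 1101 = 0101
  pos 3: 1010 XOR 1101 = 0111
  pos 4: 1111 XOR 1101 = 0010
  pos 6: 1001 XOR 1101 = 0100
  pos 7: 1000 XOR 1101 = 0101
  pos 8: 1011 XOR 1101 = 0110
  pos 9: 1100 XOR 1101 = 0001
  pos 12: 1000 XOR 1101 = 0101
  pos 13: 1010 XOR 1101 = 0111
Remainder (last 3 bits) = 111. This is the CRC / FCS.

111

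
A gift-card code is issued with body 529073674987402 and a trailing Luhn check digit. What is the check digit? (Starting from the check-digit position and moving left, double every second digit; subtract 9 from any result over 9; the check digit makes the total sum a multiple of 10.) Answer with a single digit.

7

Partial digits right→left: 2 0 4 7 8 9 4 7 6 3 7 0 9 2 5
Double every second digit counting from the check-digit position (so the 1st, 3rd, 5th, ... of the partial from the right).
  doubled (with −9 where >9): 4 8 7 8 3 5 9 1 → sum 45
  kept as-is: 0 7 9 7 3 0 2 → sum 28
Total = 45 + 28 = 73.
Check digit = (10 − (73 mod 10)) mod 10 = 7.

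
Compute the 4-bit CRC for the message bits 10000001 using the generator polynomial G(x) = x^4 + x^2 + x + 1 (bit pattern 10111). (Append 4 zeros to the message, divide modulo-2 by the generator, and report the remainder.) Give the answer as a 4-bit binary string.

0000

Append 4 zeros: 100000010000. Divide by 10111 (XOR where the leading bit is 1):
  pos 0: 10000 XOR 10111 = 00111
  pos 2: 11100 XOR 10111 = 01011
  pos 3: 10111 XOR 10111 = 00000
Remainder (last 4 bits) = 0000. This is the CRC / FCS.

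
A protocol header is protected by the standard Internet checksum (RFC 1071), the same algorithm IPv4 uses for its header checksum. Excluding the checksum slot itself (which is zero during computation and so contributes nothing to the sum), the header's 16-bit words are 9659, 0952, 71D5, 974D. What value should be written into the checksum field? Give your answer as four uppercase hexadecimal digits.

One's-complement addition (fold any carry out of bit 15 back into bit 0):
  0x9659 + 0x0952 = 0x09FAB
  0x9FAB + 0x71D5 = 0x11180 → wrap carry → 0x1181
  0x1181 + 0x974D = 0x0A8CE
One's-complement sum = 0xA8CE.
Checksum = ~0xA8CE & 0xFFFF = 0x5731.

5731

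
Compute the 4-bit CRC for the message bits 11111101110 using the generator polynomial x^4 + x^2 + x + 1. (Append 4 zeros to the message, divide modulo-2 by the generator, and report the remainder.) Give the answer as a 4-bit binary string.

1011

Append 4 zeros: 111111011100000. Divide by 10111 (XOR where the leading bit is 1):
  pos 0: 11111 XOR 10111 = 01000
  pos 1: 10001 XOR 10111 = 00110
  pos 3: 11001 XOR 10111 = 01110
  pos 4: 11101 XOR 10111 = 01010
  pos 5: 10101 XOR 10111 = 00010
  pos 8: 10000 XOR 10111 = 00111
  pos 10: 11100 XOR 10111 = 01011
Remainder (last 4 bits) = 1011. This is the CRC / FCS.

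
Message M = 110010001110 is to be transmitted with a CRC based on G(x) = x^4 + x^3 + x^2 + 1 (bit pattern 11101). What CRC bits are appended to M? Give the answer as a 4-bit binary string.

Append 4 zeros: 1100100011100000. Divide by 11101 (XOR where the leading bit is 1):
  pos 0: 11001 XOR 11101 = 00100
  pos 2: 10000 XOR 11101 = 01101
  pos 3: 11010 XOR 11101 = 00111
  pos 5: 11111 XOR 11101 = 00010
  pos 8: 10100 XOR 11101 = 01001
  pos 9: 10010 XOR 11101 = 01111
  pos 10: 11110 XOR 11101 = 00011
Remainder (last 4 bits) = 0110. This is the CRC / FCS.

0110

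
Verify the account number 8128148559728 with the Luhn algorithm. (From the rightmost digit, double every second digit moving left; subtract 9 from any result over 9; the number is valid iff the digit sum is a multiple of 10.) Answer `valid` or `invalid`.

From the right, keep odd positions and double even positions (subtract 9 from any doubled value over 9):
  doubled (positions 2,4,...): 4 9 1 8 7 2 → sum 31
  kept (positions 1,3,...): 8 7 5 8 1 2 8 → sum 39
Total = 70.
70 mod 10 = 0, so the number is valid.

valid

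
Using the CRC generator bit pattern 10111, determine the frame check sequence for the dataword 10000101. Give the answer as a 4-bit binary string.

1011

Append 4 zeros: 100001010000. Divide by 10111 (XOR where the leading bit is 1):
  pos 0: 10000 XOR 10111 = 00111
  pos 2: 11110 XOR 10111 = 01001
  pos 3: 10011 XOR 10111 = 00100
  pos 5: 10000 XOR 10111 = 00111
  pos 7: 11100 XOR 10111 = 01011
Remainder (last 4 bits) = 1011. This is the CRC / FCS.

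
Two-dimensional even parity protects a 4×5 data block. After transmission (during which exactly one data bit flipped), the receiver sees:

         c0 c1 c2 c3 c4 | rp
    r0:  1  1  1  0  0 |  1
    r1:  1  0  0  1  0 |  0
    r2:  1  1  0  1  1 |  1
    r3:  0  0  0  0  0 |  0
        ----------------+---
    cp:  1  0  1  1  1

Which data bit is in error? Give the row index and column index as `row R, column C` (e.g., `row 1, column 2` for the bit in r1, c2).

Recompute each row's even parity and compare to rp:
  r0: data parity 1, sent rp 1 → ok
  r1: data parity 0, sent rp 0 → ok
  r2: data parity 0, sent rp 1 → mismatch
  r3: data parity 0, sent rp 0 → ok
Recompute each column's even parity and compare to cp:
  c0: data parity 1, sent cp 1 → ok
  c1: data parity 0, sent cp 0 → ok
  c2: data parity 1, sent cp 1 → ok
  c3: data parity 0, sent cp 1 → mismatch
  c4: data parity 1, sent cp 1 → ok
Exactly one row (r2) and one column (c3) fail → the flipped bit is at their intersection.

row 2, column 3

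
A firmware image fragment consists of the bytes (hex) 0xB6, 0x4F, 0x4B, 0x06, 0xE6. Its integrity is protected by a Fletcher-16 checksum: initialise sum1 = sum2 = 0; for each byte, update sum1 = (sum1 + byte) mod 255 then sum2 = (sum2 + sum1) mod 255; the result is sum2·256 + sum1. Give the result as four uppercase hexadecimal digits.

Running sums (mod 255):
  after byte 0 (0xB6): sum1=182, sum2=182
  after byte 1 (0x4F): sum1=6, sum2=188
  after byte 2 (0x4B): sum1=81, sum2=14
  after byte 3 (0x06): sum1=87, sum2=101
  after byte 4 (0xE6): sum1=62, sum2=163
Checksum = sum2·256 + sum1 = 163·256 + 62 = 41790 = 0xA33E.

A33E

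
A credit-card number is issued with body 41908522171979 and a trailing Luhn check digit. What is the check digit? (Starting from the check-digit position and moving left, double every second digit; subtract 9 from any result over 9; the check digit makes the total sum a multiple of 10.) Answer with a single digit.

8

Partial digits right→left: 9 7 9 1 7 1 2 2 5 8 0 9 1 4
Double every second digit counting from the check-digit position (so the 1st, 3rd, 5th, ... of the partial from the right).
  doubled (with −9 where >9): 9 9 5 4 1 0 2 → sum 30
  kept as-is: 7 1 1 2 8 9 4 → sum 32
Total = 30 + 32 = 62.
Check digit = (10 − (62 mod 10)) mod 10 = 8.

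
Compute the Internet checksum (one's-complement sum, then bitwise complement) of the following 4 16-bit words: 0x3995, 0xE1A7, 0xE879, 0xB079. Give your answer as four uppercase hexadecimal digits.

One's-complement addition (fold any carry out of bit 15 back into bit 0):
  0x3995 + 0xE1A7 = 0x11B3C → wrap carry → 0x1B3D
  0x1B3D + 0xE879 = 0x103B6 → wrap carry → 0x03B7
  0x03B7 + 0xB079 = 0x0B430
One's-complement sum = 0xB430.
Checksum = ~0xB430 & 0xFFFF = 0x4BCF.

4BCF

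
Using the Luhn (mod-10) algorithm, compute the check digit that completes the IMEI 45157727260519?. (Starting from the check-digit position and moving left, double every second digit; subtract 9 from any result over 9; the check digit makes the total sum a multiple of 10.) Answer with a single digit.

8

Partial digits right→left: 9 1 5 0 6 2 7 2 7 7 5 1 5 4
Double every second digit counting from the check-digit position (so the 1st, 3rd, 5th, ... of the partial from the right).
  doubled (with −9 where >9): 9 1 3 5 5 1 1 → sum 25
  kept as-is: 1 0 2 2 7 1 4 → sum 17
Total = 25 + 17 = 42.
Check digit = (10 − (42 mod 10)) mod 10 = 8.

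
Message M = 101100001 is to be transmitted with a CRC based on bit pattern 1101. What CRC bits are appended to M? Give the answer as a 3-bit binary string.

Append 3 zeros: 101100001000. Divide by 1101 (XOR where the leading bit is 1):
  pos 0: 1011 XOR 1101 = 0110
  pos 1: 1100 XOR 1101 = 0001
  pos 4: 1000 XOR 1101 = 0101
  pos 5: 1011 XOR 1101 = 0110
  pos 6: 1100 XOR 1101 = 0001
Remainder (last 3 bits) = 100. This is the CRC / FCS.

100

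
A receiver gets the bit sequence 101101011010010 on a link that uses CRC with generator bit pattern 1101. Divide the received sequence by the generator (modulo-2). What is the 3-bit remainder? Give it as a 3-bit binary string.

Modulo-2 division of 101101011010010 by 1101:
  pos 0: 1011 XOR 1101 = 0110
  pos 1: 1100 XOR 1101 = 0001
  pos 4: 1101 XOR 1101 = 0000
  pos 8: 1010 XOR 1101 = 0111
  pos 9: 1110 XOR 1101 = 0011
  pos 11: 1110 XOR 1101 = 0011
Remainder = 011 (nonzero — an error is detected).

011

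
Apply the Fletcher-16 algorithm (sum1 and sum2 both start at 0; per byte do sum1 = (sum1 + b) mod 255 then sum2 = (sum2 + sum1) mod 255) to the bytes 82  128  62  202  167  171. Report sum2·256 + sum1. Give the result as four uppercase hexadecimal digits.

Running sums (mod 255):
  after byte 0 (82): sum1=82, sum2=82
  after byte 1 (128): sum1=210, sum2=37
  after byte 2 (62): sum1=17, sum2=54
  after byte 3 (202): sum1=219, sum2=18
  after byte 4 (167): sum1=131, sum2=149
  after byte 5 (171): sum1=47, sum2=196
Checksum = sum2·256 + sum1 = 196·256 + 47 = 50223 = 0xC42F.

C42F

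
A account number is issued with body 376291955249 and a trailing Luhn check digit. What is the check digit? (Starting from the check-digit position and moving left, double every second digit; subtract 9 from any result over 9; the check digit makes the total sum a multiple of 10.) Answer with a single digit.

9

Partial digits right→left: 9 4 2 5 5 9 1 9 2 6 7 3
Double every second digit counting from the check-digit position (so the 1st, 3rd, 5th, ... of the partial from the right).
  doubled (with −9 where >9): 9 4 1 2 4 5 → sum 25
  kept as-is: 4 5 9 9 6 3 → sum 36
Total = 25 + 36 = 61.
Check digit = (10 − (61 mod 10)) mod 10 = 9.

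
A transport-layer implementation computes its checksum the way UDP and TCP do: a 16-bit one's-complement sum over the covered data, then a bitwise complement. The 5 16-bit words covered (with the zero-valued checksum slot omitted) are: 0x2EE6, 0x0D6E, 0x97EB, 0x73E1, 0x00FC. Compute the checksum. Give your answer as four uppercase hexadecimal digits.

One's-complement addition (fold any carry out of bit 15 back into bit 0):
  0x2EE6 + 0x0D6E = 0x03C54
  0x3C54 + 0x97EB = 0x0D43F
  0xD43F + 0x73E1 = 0x14820 → wrap carry → 0x4821
  0x4821 + 0x00FC = 0x0491D
One's-complement sum = 0x491D.
Checksum = ~0x491D & 0xFFFF = 0xB6E2.

B6E2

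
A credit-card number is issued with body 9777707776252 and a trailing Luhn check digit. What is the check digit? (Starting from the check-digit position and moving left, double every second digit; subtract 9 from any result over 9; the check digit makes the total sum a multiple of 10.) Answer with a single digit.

1

Partial digits right→left: 2 5 2 6 7 7 7 0 7 7 7 7 9
Double every second digit counting from the check-digit position (so the 1st, 3rd, 5th, ... of the partial from the right).
  doubled (with −9 where >9): 4 4 5 5 5 5 9 → sum 37
  kept as-is: 5 6 7 0 7 7 → sum 32
Total = 37 + 32 = 69.
Check digit = (10 − (69 mod 10)) mod 10 = 1.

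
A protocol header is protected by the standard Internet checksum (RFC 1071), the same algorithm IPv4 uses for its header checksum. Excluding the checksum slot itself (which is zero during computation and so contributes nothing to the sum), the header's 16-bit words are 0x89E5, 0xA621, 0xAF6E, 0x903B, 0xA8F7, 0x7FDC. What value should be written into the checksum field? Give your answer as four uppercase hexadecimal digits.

677A

One's-complement addition (fold any carry out of bit 15 back into bit 0):
  0x89E5 + 0xA621 = 0x13006 → wrap carry → 0x3007
  0x3007 + 0xAF6E = 0x0DF75
  0xDF75 + 0x903B = 0x16FB0 → wrap carry → 0x6FB1
  0x6FB1 + 0xA8F7 = 0x118A8 → wrap carry → 0x18A9
  0x18A9 + 0x7FDC = 0x09885
One's-complement sum = 0x9885.
Checksum = ~0x9885 & 0xFFFF = 0x677A.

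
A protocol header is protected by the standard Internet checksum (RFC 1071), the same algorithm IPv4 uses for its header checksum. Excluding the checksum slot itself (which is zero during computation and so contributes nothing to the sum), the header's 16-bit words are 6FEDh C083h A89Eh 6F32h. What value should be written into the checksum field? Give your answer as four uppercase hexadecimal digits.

One's-complement addition (fold any carry out of bit 15 back into bit 0):
  0x6FED + 0xC083 = 0x13070 → wrap carry → 0x3071
  0x3071 + 0xA89E = 0x0D90F
  0xD90F + 0x6F32 = 0x14841 → wrap carry → 0x4842
One's-complement sum = 0x4842.
Checksum = ~0x4842 & 0xFFFF = 0xB7BD.

B7BD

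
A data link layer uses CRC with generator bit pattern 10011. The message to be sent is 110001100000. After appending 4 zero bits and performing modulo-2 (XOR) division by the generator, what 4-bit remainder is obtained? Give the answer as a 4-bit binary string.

0101

Append 4 zeros: 1100011000000000. Divide by 10011 (XOR where the leading bit is 1):
  pos 0: 11000 XOR 10011 = 01011
  pos 1: 10111 XOR 10011 = 00100
  pos 3: 10010 XOR 10011 = 00001
  pos 7: 10000 XOR 10011 = 00011
  pos 10: 11000 XOR 10011 = 01011
  pos 11: 10110 XOR 10011 = 00101
Remainder (last 4 bits) = 0101. This is the CRC / FCS.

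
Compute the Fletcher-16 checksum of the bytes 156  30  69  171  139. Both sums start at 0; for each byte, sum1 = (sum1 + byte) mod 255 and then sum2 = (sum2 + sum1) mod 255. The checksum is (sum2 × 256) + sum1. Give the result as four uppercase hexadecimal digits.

Running sums (mod 255):
  after byte 0 (156): sum1=156, sum2=156
  after byte 1 (30): sum1=186, sum2=87
  after byte 2 (69): sum1=0, sum2=87
  after byte 3 (171): sum1=171, sum2=3
  after byte 4 (139): sum1=55, sum2=58
Checksum = sum2·256 + sum1 = 58·256 + 55 = 14903 = 0x3A37.

3A37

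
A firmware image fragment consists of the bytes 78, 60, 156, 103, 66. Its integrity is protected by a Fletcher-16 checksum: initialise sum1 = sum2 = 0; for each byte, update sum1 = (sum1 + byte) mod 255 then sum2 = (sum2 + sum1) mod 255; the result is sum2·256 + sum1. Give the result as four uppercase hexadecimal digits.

5FD0

Running sums (mod 255):
  after byte 0 (78): sum1=78, sum2=78
  after byte 1 (60): sum1=138, sum2=216
  after byte 2 (156): sum1=39, sum2=0
  after byte 3 (103): sum1=142, sum2=142
  after byte 4 (66): sum1=208, sum2=95
Checksum = sum2·256 + sum1 = 95·256 + 208 = 24528 = 0x5FD0.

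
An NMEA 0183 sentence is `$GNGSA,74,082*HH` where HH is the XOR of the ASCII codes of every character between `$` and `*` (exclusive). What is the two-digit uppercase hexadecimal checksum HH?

65

XOR the ASCII codes of the payload characters:
  'G' = 0x47 → acc = 0x47
  'N' = 0x4E → acc = 0x09
  'G' = 0x47 → acc = 0x4E
  'S' = 0x53 → acc = 0x1D
  'A' = 0x41 → acc = 0x5C
  ',' = 0x2C → acc = 0x70
  '7' = 0x37 → acc = 0x47
  '4' = 0x34 → acc = 0x73
  ',' = 0x2C → acc = 0x5F
  '0' = 0x30 → acc = 0x6F
  '8' = 0x38 → acc = 0x57
  '2' = 0x32 → acc = 0x65
Checksum = 0x65.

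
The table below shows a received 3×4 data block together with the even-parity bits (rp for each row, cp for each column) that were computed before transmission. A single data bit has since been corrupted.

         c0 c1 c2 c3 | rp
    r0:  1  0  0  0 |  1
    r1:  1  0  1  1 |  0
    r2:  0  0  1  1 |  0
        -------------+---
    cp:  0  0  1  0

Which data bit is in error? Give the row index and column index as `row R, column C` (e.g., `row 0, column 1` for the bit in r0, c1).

Recompute each row's even parity and compare to rp:
  r0: data parity 1, sent rp 1 → ok
  r1: data parity 1, sent rp 0 → mismatch
  r2: data parity 0, sent rp 0 → ok
Recompute each column's even parity and compare to cp:
  c0: data parity 0, sent cp 0 → ok
  c1: data parity 0, sent cp 0 → ok
  c2: data parity 0, sent cp 1 → mismatch
  c3: data parity 0, sent cp 0 → ok
Exactly one row (r1) and one column (c2) fail → the flipped bit is at their intersection.

row 1, column 2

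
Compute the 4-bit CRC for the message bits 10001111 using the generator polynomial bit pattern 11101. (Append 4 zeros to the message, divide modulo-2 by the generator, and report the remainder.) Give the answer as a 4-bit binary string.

1000

Append 4 zeros: 100011110000. Divide by 11101 (XOR where the leading bit is 1):
  pos 0: 10001 XOR 11101 = 01100
  pos 1: 11001 XOR 11101 = 00100
  pos 3: 10011 XOR 11101 = 01110
  pos 4: 11100 XOR 11101 = 00001
Remainder (last 4 bits) = 1000. This is the CRC / FCS.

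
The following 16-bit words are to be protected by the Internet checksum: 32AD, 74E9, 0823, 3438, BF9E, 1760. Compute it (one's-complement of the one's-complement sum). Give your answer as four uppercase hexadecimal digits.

450F

One's-complement addition (fold any carry out of bit 15 back into bit 0):
  0x32AD + 0x74E9 = 0x0A796
  0xA796 + 0x0823 = 0x0AFB9
  0xAFB9 + 0x3438 = 0x0E3F1
  0xE3F1 + 0xBF9E = 0x1A38F → wrap carry → 0xA390
  0xA390 + 0x1760 = 0x0BAF0
One's-complement sum = 0xBAF0.
Checksum = ~0xBAF0 & 0xFFFF = 0x450F.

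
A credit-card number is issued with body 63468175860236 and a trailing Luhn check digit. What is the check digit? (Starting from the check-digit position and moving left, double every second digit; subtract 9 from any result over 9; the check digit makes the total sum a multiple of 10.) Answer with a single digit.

2

Partial digits right→left: 6 3 2 0 6 8 5 7 1 8 6 4 3 6
Double every second digit counting from the check-digit position (so the 1st, 3rd, 5th, ... of the partial from the right).
  doubled (with −9 where >9): 3 4 3 1 2 3 6 → sum 22
  kept as-is: 3 0 8 7 8 4 6 → sum 36
Total = 22 + 36 = 58.
Check digit = (10 − (58 mod 10)) mod 10 = 2.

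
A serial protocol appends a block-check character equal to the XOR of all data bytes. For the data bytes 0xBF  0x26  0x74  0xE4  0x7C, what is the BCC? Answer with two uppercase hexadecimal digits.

75

XOR the bytes together:
  start with 0xBF
  0xBF ⊕ 0x26 = 0x99
  0x99 ⊕ 0x74 = 0xED
  0xED ⊕ 0xE4 = 0x09
  0x09 ⊕ 0x7C = 0x75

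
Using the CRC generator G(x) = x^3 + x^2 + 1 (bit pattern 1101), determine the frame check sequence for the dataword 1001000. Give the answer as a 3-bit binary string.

Append 3 zeros: 1001000000. Divide by 1101 (XOR where the leading bit is 1):
  pos 0: 1001 XOR 1101 = 0100
  pos 1: 1000 XOR 1101 = 0101
  pos 2: 1010 XOR 1101 = 0111
  pos 3: 1110 XOR 1101 = 0011
  pos 5: 1100 XOR 1101 = 0001
Remainder (last 3 bits) = 010. This is the CRC / FCS.

010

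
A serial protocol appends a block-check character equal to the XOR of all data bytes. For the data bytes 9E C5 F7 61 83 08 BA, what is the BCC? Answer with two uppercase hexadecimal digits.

FC

XOR the bytes together:
  start with 0x9E
  0x9E ⊕ 0xC5 = 0x5B
  0x5B ⊕ 0xF7 = 0xAC
  0xAC ⊕ 0x61 = 0xCD
  0xCD ⊕ 0x83 = 0x4E
  0x4E ⊕ 0x08 = 0x46
  0x46 ⊕ 0xBA = 0xFC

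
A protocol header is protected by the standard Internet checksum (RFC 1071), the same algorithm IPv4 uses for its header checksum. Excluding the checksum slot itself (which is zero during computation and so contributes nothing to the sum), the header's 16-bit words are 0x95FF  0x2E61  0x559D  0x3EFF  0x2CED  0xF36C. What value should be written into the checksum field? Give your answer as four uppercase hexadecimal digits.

86A8

One's-complement addition (fold any carry out of bit 15 back into bit 0):
  0x95FF + 0x2E61 = 0x0C460
  0xC460 + 0x559D = 0x119FD → wrap carry → 0x19FE
  0x19FE + 0x3EFF = 0x058FD
  0x58FD + 0x2CED = 0x085EA
  0x85EA + 0xF36C = 0x17956 → wrap carry → 0x7957
One's-complement sum = 0x7957.
Checksum = ~0x7957 & 0xFFFF = 0x86A8.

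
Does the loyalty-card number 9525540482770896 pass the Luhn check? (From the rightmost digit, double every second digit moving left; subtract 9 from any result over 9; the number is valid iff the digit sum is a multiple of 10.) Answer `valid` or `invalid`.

From the right, keep odd positions and double even positions (subtract 9 from any doubled value over 9):
  doubled (positions 2,4,...): 9 0 5 7 0 1 4 9 → sum 35
  kept (positions 1,3,...): 6 8 7 2 4 4 5 5 → sum 41
Total = 76.
76 mod 10 = 6, so the number is invalid.

invalid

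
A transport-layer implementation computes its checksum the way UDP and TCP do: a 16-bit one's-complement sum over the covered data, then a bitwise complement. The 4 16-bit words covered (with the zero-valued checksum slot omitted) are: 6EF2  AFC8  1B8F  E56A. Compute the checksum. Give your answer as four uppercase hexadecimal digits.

E04A

One's-complement addition (fold any carry out of bit 15 back into bit 0):
  0x6EF2 + 0xAFC8 = 0x11EBA → wrap carry → 0x1EBB
  0x1EBB + 0x1B8F = 0x03A4A
  0x3A4A + 0xE56A = 0x11FB4 → wrap carry → 0x1FB5
One's-complement sum = 0x1FB5.
Checksum = ~0x1FB5 & 0xFFFF = 0xE04A.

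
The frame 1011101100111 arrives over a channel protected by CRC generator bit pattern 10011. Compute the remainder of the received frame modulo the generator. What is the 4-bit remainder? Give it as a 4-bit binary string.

Modulo-2 division of 1011101100111 by 10011:
  pos 0: 10111 XOR 10011 = 00100
  pos 2: 10001 XOR 10011 = 00010
  pos 5: 10100 XOR 10011 = 00111
  pos 7: 11111 XOR 10011 = 01100
  pos 8: 11001 XOR 10011 = 01010
Remainder = 1010 (nonzero — an error is detected).

1010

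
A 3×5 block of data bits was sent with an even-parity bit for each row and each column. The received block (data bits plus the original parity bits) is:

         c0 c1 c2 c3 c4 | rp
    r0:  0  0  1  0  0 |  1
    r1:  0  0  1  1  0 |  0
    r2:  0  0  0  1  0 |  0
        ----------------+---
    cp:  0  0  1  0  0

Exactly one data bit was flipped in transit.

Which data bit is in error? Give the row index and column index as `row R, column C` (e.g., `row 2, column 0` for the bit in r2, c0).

row 2, column 2

Recompute each row's even parity and compare to rp:
  r0: data parity 1, sent rp 1 → ok
  r1: data parity 0, sent rp 0 → ok
  r2: data parity 1, sent rp 0 → mismatch
Recompute each column's even parity and compare to cp:
  c0: data parity 0, sent cp 0 → ok
  c1: data parity 0, sent cp 0 → ok
  c2: data parity 0, sent cp 1 → mismatch
  c3: data parity 0, sent cp 0 → ok
  c4: data parity 0, sent cp 0 → ok
Exactly one row (r2) and one column (c2) fail → the flipped bit is at their intersection.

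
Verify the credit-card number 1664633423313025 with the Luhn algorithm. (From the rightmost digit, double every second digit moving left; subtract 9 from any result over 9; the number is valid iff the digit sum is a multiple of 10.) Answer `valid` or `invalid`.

From the right, keep odd positions and double even positions (subtract 9 from any doubled value over 9):
  doubled (positions 2,4,...): 4 6 6 4 6 3 3 2 → sum 34
  kept (positions 1,3,...): 5 0 1 3 4 3 4 6 → sum 26
Total = 60.
60 mod 10 = 0, so the number is valid.

valid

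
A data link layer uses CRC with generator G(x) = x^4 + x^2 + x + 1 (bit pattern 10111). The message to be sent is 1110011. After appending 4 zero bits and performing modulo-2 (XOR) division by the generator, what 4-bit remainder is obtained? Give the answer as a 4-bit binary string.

0111

Append 4 zeros: 11100110000. Divide by 10111 (XOR where the leading bit is 1):
  pos 0: 11100 XOR 10111 = 01011
  pos 1: 10111 XOR 10111 = 00000
  pos 6: 10000 XOR 10111 = 00111
Remainder (last 4 bits) = 0111. This is the CRC / FCS.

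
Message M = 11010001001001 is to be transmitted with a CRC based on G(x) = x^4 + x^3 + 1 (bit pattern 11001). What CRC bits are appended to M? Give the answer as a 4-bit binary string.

1110

Append 4 zeros: 110100010010010000. Divide by 11001 (XOR where the leading bit is 1):
  pos 0: 11010 XOR 11001 = 00011
  pos 3: 11001 XOR 11001 = 00000
  pos 10: 10010 XOR 11001 = 01011
  pos 11: 10110 XOR 11001 = 01111
  pos 12: 11110 XOR 11001 = 00111
Remainder (last 4 bits) = 1110. This is the CRC / FCS.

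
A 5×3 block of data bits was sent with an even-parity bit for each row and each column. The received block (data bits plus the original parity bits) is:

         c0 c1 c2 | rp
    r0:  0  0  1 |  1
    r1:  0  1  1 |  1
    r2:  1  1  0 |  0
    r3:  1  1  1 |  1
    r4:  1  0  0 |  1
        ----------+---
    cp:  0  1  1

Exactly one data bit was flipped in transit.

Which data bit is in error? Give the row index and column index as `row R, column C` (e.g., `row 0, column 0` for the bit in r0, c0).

Recompute each row's even parity and compare to rp:
  r0: data parity 1, sent rp 1 → ok
  r1: data parity 0, sent rp 1 → mismatch
  r2: data parity 0, sent rp 0 → ok
  r3: data parity 1, sent rp 1 → ok
  r4: data parity 1, sent rp 1 → ok
Recompute each column's even parity and compare to cp:
  c0: data parity 1, sent cp 0 → mismatch
  c1: data parity 1, sent cp 1 → ok
  c2: data parity 1, sent cp 1 → ok
Exactly one row (r1) and one column (c0) fail → the flipped bit is at their intersection.

row 1, column 0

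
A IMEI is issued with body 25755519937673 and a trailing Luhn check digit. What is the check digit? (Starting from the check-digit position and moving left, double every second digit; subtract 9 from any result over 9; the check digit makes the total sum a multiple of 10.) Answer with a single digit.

5

Partial digits right→left: 3 7 6 7 3 9 9 1 5 5 5 7 5 2
Double every second digit counting from the check-digit position (so the 1st, 3rd, 5th, ... of the partial from the right).
  doubled (with −9 where >9): 6 3 6 9 1 1 1 → sum 27
  kept as-is: 7 7 9 1 5 7 2 → sum 38
Total = 27 + 38 = 65.
Check digit = (10 − (65 mod 10)) mod 10 = 5.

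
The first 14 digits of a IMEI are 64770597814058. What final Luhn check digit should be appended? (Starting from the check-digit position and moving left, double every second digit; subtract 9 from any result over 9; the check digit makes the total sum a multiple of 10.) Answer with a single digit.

3

Partial digits right→left: 8 5 0 4 1 8 7 9 5 0 7 7 4 6
Double every second digit counting from the check-digit position (so the 1st, 3rd, 5th, ... of the partial from the right).
  doubled (with −9 where >9): 7 0 2 5 1 5 8 → sum 28
  kept as-is: 5 4 8 9 0 7 6 → sum 39
Total = 28 + 39 = 67.
Check digit = (10 − (67 mod 10)) mod 10 = 3.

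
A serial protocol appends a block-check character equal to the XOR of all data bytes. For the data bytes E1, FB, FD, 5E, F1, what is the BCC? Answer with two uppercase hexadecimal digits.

48

XOR the bytes together:
  start with 0xE1
  0xE1 ⊕ 0xFB = 0x1A
  0x1A ⊕ 0xFD = 0xE7
  0xE7 ⊕ 0x5E = 0xB9
  0xB9 ⊕ 0xF1 = 0x48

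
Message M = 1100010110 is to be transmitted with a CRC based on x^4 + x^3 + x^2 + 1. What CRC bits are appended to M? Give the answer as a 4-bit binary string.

Append 4 zeros: 11000101100000. Divide by 11101 (XOR where the leading bit is 1):
  pos 0: 11000 XOR 11101 = 00101
  pos 2: 10110 XOR 11101 = 01011
  pos 3: 10111 XOR 11101 = 01010
  pos 4: 10101 XOR 11101 = 01000
  pos 5: 10000 XOR 11101 = 01101
  pos 6: 11010 XOR 11101 = 00111
  pos 8: 11100 XOR 11101 = 00001
Remainder (last 4 bits) = 0010. This is the CRC / FCS.

0010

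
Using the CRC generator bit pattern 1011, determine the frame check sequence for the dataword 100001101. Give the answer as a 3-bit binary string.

111

Append 3 zeros: 100001101000. Divide by 1011 (XOR where the leading bit is 1):
  pos 0: 1000 XOR 1011 = 0011
  pos 2: 1101 XOR 1011 = 0110
  pos 3: 1101 XOR 1011 = 0110
  pos 4: 1100 XOR 1011 = 0111
  pos 5: 1111 XOR 1011 = 0100
  pos 6: 1000 XOR 1011 = 0011
  pos 8: 1100 XOR 1011 = 0111
Remainder (last 3 bits) = 111. This is the CRC / FCS.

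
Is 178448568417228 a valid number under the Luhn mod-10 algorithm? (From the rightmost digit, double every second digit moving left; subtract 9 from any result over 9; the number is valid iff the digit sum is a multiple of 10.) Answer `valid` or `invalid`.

invalid

From the right, keep odd positions and double even positions (subtract 9 from any doubled value over 9):
  doubled (positions 2,4,...): 4 5 8 3 7 8 5 → sum 40
  kept (positions 1,3,...): 8 2 1 8 5 4 8 1 → sum 37
Total = 77.
77 mod 10 = 7, so the number is invalid.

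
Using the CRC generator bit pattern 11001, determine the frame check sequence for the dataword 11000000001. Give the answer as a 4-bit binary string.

Append 4 zeros: 110000000010000. Divide by 11001 (XOR where the leading bit is 1):
  pos 0: 11000 XOR 11001 = 00001
  pos 4: 10000 XOR 11001 = 01001
  pos 5: 10010 XOR 11001 = 01011
  pos 6: 10111 XOR 11001 = 01110
  pos 7: 11100 XOR 11001 = 00101
  pos 9: 10100 XOR 11001 = 01101
  pos 10: 11010 XOR 11001 = 00011
Remainder (last 4 bits) = 0011. This is the CRC / FCS.

0011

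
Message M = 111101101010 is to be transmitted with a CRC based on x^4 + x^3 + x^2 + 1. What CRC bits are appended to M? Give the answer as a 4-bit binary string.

0000

Append 4 zeros: 1111011010100000. Divide by 11101 (XOR where the leading bit is 1):
  pos 0: 11110 XOR 11101 = 00011
  pos 3: 11110 XOR 11101 = 00011
  pos 6: 11101 XOR 11101 = 00000
Remainder (last 4 bits) = 0000. This is the CRC / FCS.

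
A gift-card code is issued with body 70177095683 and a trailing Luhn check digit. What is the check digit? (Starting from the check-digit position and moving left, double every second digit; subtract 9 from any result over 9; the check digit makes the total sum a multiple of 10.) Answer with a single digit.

0

Partial digits right→left: 3 8 6 5 9 0 7 7 1 0 7
Double every second digit counting from the check-digit position (so the 1st, 3rd, 5th, ... of the partial from the right).
  doubled (with −9 where >9): 6 3 9 5 2 5 → sum 30
  kept as-is: 8 5 0 7 0 → sum 20
Total = 30 + 20 = 50.
Check digit = (10 − (50 mod 10)) mod 10 = 0.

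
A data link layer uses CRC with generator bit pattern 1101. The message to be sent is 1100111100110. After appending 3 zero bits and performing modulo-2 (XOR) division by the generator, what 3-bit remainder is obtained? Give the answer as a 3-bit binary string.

Append 3 zeros: 1100111100110000. Divide by 1101 (XOR where the leading bit is 1):
  pos 0: 1100 XOR 1101 = 0001
  pos 3: 1111 XOR 1101 = 0010
  pos 5: 1010 XOR 1101 = 0111
  pos 6: 1110 XOR 1101 = 0011
  pos 8: 1111 XOR 1101 = 0010
  pos 10: 1000 XOR 1101 = 0101
  pos 11: 1010 XOR 1101 = 0111
  pos 12: 1110 XOR 1101 = 0011
Remainder (last 3 bits) = 011. This is the CRC / FCS.

011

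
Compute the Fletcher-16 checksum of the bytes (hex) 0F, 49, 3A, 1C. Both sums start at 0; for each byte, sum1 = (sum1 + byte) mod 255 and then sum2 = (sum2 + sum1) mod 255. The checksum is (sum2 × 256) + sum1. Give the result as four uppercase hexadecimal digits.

A8AE

Running sums (mod 255):
  after byte 0 (0F): sum1=15, sum2=15
  after byte 1 (49): sum1=88, sum2=103
  after byte 2 (3A): sum1=146, sum2=249
  after byte 3 (1C): sum1=174, sum2=168
Checksum = sum2·256 + sum1 = 168·256 + 174 = 43182 = 0xA8AE.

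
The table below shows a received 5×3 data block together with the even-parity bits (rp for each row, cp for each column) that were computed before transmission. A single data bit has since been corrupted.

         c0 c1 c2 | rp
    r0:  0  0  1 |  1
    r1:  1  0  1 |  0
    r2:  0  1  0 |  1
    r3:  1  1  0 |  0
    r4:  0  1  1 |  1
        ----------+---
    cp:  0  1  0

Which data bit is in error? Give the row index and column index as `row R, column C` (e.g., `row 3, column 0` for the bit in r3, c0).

row 4, column 2

Recompute each row's even parity and compare to rp:
  r0: data parity 1, sent rp 1 → ok
  r1: data parity 0, sent rp 0 → ok
  r2: data parity 1, sent rp 1 → ok
  r3: data parity 0, sent rp 0 → ok
  r4: data parity 0, sent rp 1 → mismatch
Recompute each column's even parity and compare to cp:
  c0: data parity 0, sent cp 0 → ok
  c1: data parity 1, sent cp 1 → ok
  c2: data parity 1, sent cp 0 → mismatch
Exactly one row (r4) and one column (c2) fail → the flipped bit is at their intersection.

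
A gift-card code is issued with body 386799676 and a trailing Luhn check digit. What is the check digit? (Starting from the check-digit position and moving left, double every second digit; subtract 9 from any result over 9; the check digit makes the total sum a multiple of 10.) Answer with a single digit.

5

Partial digits right→left: 6 7 6 9 9 7 6 8 3
Double every second digit counting from the check-digit position (so the 1st, 3rd, 5th, ... of the partial from the right).
  doubled (with −9 where >9): 3 3 9 3 6 → sum 24
  kept as-is: 7 9 7 8 → sum 31
Total = 24 + 31 = 55.
Check digit = (10 − (55 mod 10)) mod 10 = 5.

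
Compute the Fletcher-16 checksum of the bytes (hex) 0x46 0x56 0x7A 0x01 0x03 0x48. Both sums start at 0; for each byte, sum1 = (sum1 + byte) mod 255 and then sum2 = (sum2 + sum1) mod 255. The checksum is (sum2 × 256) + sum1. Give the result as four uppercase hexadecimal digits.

9063

Running sums (mod 255):
  after byte 0 (0x46): sum1=70, sum2=70
  after byte 1 (0x56): sum1=156, sum2=226
  after byte 2 (0x7A): sum1=23, sum2=249
  after byte 3 (0x01): sum1=24, sum2=18
  after byte 4 (0x03): sum1=27, sum2=45
  after byte 5 (0x48): sum1=99, sum2=144
Checksum = sum2·256 + sum1 = 144·256 + 99 = 36963 = 0x9063.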